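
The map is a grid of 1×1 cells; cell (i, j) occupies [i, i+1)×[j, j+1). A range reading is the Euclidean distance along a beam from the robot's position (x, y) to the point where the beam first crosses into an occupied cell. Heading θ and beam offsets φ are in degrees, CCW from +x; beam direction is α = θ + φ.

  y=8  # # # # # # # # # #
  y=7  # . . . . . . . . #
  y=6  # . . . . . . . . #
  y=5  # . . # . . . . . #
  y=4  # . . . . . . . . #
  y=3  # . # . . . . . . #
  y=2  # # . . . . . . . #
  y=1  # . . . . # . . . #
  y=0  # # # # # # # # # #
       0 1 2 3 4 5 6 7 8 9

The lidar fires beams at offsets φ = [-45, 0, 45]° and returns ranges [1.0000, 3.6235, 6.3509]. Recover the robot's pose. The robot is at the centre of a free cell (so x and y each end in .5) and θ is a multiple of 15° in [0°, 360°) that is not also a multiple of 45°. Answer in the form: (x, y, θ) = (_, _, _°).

Enumerate (i+0.5, j+0.5, θ) over the 52 free cells and 16 admissible headings. For each, cast all 3 beams and compare to the given ranges.
  (1.5, 5.5, 105°): beam 1 = 2.8868 ≠ 1.0000 ✗
  (3.5, 3.5, 105°): beam 1 = 5.1962 ≠ 1.0000 ✗
  (6.5, 7.5, 330°): beam 1 = 6.7293 ≠ 1.0000 ✗
  (4.5, 2.5, 195°): beam 1 = 1.7321 ≠ 1.0000 ✗
  …
  (3.5, 4.5, 285°): r_1=1.0000, r_2=3.6235, r_3=6.3509 — all match ✓
No second candidate reproduces the full scan.

(x, y, θ) = (3.5, 4.5, 285°)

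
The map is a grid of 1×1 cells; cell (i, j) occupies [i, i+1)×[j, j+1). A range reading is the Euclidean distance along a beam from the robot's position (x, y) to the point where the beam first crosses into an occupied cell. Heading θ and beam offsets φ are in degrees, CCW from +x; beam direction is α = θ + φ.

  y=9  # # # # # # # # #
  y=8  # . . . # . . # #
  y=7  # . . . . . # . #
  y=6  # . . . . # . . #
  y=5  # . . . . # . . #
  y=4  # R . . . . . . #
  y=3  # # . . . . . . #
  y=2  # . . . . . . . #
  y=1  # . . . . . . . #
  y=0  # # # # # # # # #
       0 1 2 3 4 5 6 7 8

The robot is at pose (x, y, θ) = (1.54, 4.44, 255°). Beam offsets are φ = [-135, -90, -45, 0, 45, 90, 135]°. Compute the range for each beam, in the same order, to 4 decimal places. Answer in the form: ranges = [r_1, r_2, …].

ranges = [1.0800, 0.5590, 0.6235, 0.4555, 0.5081, 6.6879, 3.9953]

beam 1: φ=-135°, α=120°
  direction (-0.5000, 0.8660); cell (1,4); t to first gridline: x 1.0800, y 0.6466 (then +2.0000 / +1.1547)
    (1,5) via y @ 0.6466
    (0,5) via x @ 1.0800  # hit
  → r_1 = 1.0800
beam 2: φ=-90°, α=165°
  direction (-0.9659, 0.2588); cell (1,4); t to first gridline: x 0.5590, y 2.1637 (then +1.0353 / +3.8637)
    (0,4) via x @ 0.5590  # hit
  → r_2 = 0.5590
beam 3: φ=-45°, α=210°
  direction (-0.8660, -0.5000); cell (1,4); t to first gridline: x 0.6235, y 0.8800 (then +1.1547 / +2.0000)
    (0,4) via x @ 0.6235  # hit
  → r_3 = 0.6235
beam 4: φ=0°, α=255°
  direction (-0.2588, -0.9659); cell (1,4); t to first gridline: x 2.0864, y 0.4555 (then +3.8637 / +1.0353)
    (1,3) via y @ 0.4555  # hit
  → r_4 = 0.4555
beam 5: φ=45°, α=300°
  direction (0.5000, -0.8660); cell (1,4); t to first gridline: x 0.9200, y 0.5081 (then +2.0000 / +1.1547)
    (1,3) via y @ 0.5081  # hit
  → r_5 = 0.5081
beam 6: φ=90°, α=345°
  direction (0.9659, -0.2588); cell (1,4); t to first gridline: x 0.4762, y 1.7000 (then +1.0353 / +3.8637)
    (2,4) via x @ 0.4762
    (3,4) via x @ 1.5115
    (3,3) via y @ 1.7000
    (4,3) via x @ 2.5468
    (5,3) via x @ 3.5821
    (6,3) via x @ 4.6173
    (6,2) via y @ 5.5637
    (7,2) via x @ 5.6526
    (8,2) via x @ 6.6879  # hit
  → r_6 = 6.6879
beam 7: φ=135°, α=30°
  direction (0.8660, 0.5000); cell (1,4); t to first gridline: x 0.5312, y 1.1200 (then +1.1547 / +2.0000)
    (2,4) via x @ 0.5312
    (2,5) via y @ 1.1200
    (3,5) via x @ 1.6859
    (4,5) via x @ 2.8406
    (4,6) via y @ 3.1200
    (5,6) via x @ 3.9953  # hit
  → r_7 = 3.9953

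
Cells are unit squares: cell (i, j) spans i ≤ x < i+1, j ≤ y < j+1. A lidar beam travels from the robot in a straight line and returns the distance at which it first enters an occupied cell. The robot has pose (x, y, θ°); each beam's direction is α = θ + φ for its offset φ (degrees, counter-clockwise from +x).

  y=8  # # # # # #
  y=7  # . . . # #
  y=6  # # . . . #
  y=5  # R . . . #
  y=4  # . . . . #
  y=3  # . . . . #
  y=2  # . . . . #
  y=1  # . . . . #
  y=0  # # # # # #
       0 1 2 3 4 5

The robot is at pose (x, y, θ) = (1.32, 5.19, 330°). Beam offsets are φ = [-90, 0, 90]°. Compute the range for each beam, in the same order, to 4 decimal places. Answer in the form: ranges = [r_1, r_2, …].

beam 1: φ=-90°, α=240°
  cosα=-0.5000 sinα=-0.8660 | (1,5) | tMaxX 0.6400 tMaxY 0.2194 | tΔX 2.0000 tΔY 1.1547
    t=0.2194 [y] (1,4)
    t=0.6400 [x] (0,4) — stop
  → r_1 = 0.6400
beam 2: φ=0°, α=330°
  cosα=0.8660 sinα=-0.5000 | (1,5) | tMaxX 0.7852 tMaxY 0.3800 | tΔX 1.1547 tΔY 2.0000
    t=0.3800 [y] (1,4)
    t=0.7852 [x] (2,4)
    t=1.9399 [x] (3,4)
    t=2.3800 [y] (3,3)
    t=3.0946 [x] (4,3)
    t=4.2493 [x] (5,3) — stop
  → r_2 = 4.2493
beam 3: φ=90°, α=60°
  cosα=0.5000 sinα=0.8660 | (1,5) | tMaxX 1.3600 tMaxY 0.9353 | tΔX 2.0000 tΔY 1.1547
    t=0.9353 [y] (1,6) — stop
  → r_3 = 0.9353

ranges = [0.6400, 4.2493, 0.9353]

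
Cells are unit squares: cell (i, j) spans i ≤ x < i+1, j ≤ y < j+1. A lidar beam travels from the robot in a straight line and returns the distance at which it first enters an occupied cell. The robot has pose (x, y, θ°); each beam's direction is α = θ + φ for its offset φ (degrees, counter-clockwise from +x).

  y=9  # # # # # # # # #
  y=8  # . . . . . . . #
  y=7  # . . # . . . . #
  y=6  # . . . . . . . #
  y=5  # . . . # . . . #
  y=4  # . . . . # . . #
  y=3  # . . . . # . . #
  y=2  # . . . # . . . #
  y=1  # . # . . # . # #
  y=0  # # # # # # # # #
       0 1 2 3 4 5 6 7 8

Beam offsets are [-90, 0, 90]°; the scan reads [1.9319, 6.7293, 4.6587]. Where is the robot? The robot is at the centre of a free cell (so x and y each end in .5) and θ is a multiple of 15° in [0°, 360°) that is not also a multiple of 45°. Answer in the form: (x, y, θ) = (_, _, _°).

(x, y, θ) = (7.5, 5.5, 165°)

Enumerate (i+0.5, j+0.5, θ) over the 48 free cells and 16 admissible headings. For each, cast all 3 beams and compare to the given ranges.
  (3.5, 4.5, 195°): beam 1 = 4.6587 ≠ 1.9319 ✗
  (4.5, 6.5, 30°): beam 1 = 0.5774 ≠ 1.9319 ✗
  (2.5, 8.5, 75°): beam 1 = 5.6940 ≠ 1.9319 ✗
  (7.5, 2.5, 15°): beam 1 = 0.5176 ≠ 1.9319 ✗
  …
  (7.5, 5.5, 165°): r_1=1.9319, r_2=6.7293, r_3=4.6587 — all match ✓
Unique over the lattice → pose = (7.5, 5.5, 165°).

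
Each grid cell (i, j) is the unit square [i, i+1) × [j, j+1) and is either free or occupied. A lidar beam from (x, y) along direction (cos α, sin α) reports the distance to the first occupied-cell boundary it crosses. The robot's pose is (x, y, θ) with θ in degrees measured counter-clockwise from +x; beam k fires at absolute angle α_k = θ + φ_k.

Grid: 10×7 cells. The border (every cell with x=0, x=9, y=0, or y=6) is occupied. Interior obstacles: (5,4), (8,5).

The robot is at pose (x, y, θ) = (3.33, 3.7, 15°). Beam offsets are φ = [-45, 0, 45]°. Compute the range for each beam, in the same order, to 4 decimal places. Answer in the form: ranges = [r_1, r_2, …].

beam 1: φ=-45°, α=330°
  dir = (cos 330°, sin 330°) = (0.8660, -0.5000); from cell (3,3)
  next x-line at t=0.7736, next y-line at t=1.4000; Δt_x=1.1547, Δt_y=2.0000
    x: enter (4,3) at t=0.7736
    y: enter (4,2) at t=1.4000
    x: enter (5,2) at t=1.9283
    x: enter (6,2) at t=3.0831
    y: enter (6,1) at t=3.4000
    x: enter (7,1) at t=4.2378
    x: enter (8,1) at t=5.3925
    y: enter (8,0) at t=5.4000 ← occupied
  → r_1 = 5.4000
beam 2: φ=0°, α=15°
  dir = (cos 15°, sin 15°) = (0.9659, 0.2588); from cell (3,3)
  next x-line at t=0.6936, next y-line at t=1.1591; Δt_x=1.0353, Δt_y=3.8637
    x: enter (4,3) at t=0.6936
    y: enter (4,4) at t=1.1591
    x: enter (5,4) at t=1.7289 ← occupied
  → r_2 = 1.7289
beam 3: φ=45°, α=60°
  dir = (cos 60°, sin 60°) = (0.5000, 0.8660); from cell (3,3)
  next x-line at t=1.3400, next y-line at t=0.3464; Δt_x=2.0000, Δt_y=1.1547
    y: enter (3,4) at t=0.3464
    x: enter (4,4) at t=1.3400
    y: enter (4,5) at t=1.5011
    y: enter (4,6) at t=2.6558 ← occupied
  → r_3 = 2.6558

ranges = [5.4000, 1.7289, 2.6558]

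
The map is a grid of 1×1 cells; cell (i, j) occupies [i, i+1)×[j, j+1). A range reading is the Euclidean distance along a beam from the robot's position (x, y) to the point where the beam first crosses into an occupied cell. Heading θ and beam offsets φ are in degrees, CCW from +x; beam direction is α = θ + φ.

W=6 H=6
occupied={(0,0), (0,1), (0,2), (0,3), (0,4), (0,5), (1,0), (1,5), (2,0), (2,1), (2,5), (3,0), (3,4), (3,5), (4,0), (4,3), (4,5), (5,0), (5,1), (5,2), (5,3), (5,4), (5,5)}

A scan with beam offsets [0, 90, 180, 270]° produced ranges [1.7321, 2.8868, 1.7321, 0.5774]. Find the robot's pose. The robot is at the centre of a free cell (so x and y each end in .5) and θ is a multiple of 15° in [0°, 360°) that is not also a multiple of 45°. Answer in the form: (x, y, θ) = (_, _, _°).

(x, y, θ) = (2.5, 2.5, 30°)

The pose lattice has 13·16 = 208 candidates. Test each by forward raycasting.
  (4.5, 1.5, 210°): beam 1 = 1.0000 ≠ 1.7321 ✗
  (3.5, 1.5, 285°): beam 1 = 0.5176 ≠ 1.7321 ✗
  (1.5, 2.5, 165°): beam 1 = 0.5176 ≠ 1.7321 ✗
  (1.5, 3.5, 105°): beam 1 = 1.5529 ≠ 1.7321 ✗
  …
  (2.5, 2.5, 30°): r_1=1.7321, r_2=2.8868, r_3=1.7321, r_4=0.5774 — all match ✓
Unique over the lattice → pose = (2.5, 2.5, 30°).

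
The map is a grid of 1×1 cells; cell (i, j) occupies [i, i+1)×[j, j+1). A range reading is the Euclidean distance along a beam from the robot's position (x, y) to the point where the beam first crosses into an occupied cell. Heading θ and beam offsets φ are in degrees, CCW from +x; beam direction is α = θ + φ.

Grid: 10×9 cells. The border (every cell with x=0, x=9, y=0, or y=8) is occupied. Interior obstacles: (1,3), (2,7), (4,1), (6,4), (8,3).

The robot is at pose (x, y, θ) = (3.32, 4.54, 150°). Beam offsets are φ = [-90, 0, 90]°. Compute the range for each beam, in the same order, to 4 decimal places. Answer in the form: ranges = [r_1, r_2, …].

beam 1: φ=-90°, α=60°
  direction (0.5000, 0.8660); cell (3,4); t to first gridline: x 1.3600, y 0.5312 (then +2.0000 / +1.1547)
    (3,5) via y @ 0.5312
    (4,5) via x @ 1.3600
    (4,6) via y @ 1.6859
    (4,7) via y @ 2.8406
    (5,7) via x @ 3.3600
    (5,8) via y @ 3.9953  # hit
  → r_1 = 3.9953
beam 2: φ=0°, α=150°
  direction (-0.8660, 0.5000); cell (3,4); t to first gridline: x 0.3695, y 0.9200 (then +1.1547 / +2.0000)
    (2,4) via x @ 0.3695
    (2,5) via y @ 0.9200
    (1,5) via x @ 1.5242
    (0,5) via x @ 2.6789  # hit
  → r_2 = 2.6789
beam 3: φ=90°, α=240°
  direction (-0.5000, -0.8660); cell (3,4); t to first gridline: x 0.6400, y 0.6235 (then +2.0000 / +1.1547)
    (3,3) via y @ 0.6235
    (2,3) via x @ 0.6400
    (2,2) via y @ 1.7782
    (1,2) via x @ 2.6400
    (1,1) via y @ 2.9329
    (1,0) via y @ 4.0876  # hit
  → r_3 = 4.0876

ranges = [3.9953, 2.6789, 4.0876]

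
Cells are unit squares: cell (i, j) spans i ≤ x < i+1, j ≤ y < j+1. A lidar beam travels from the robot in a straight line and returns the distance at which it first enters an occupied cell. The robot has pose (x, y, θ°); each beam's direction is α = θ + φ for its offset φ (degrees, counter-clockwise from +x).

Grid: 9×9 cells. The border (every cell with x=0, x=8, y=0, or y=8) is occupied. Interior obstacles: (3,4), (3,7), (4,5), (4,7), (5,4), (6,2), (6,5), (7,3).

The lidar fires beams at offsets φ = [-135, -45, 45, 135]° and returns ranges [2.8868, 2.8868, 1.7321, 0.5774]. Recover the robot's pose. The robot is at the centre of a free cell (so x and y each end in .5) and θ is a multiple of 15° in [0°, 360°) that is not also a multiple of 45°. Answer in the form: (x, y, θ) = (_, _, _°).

(x, y, θ) = (3.5, 3.5, 345°)

The pose lattice has 41·16 = 656 candidates. Test each by forward raycasting.
  (4.5, 1.5, 210°): beam 1 = 2.5882 ≠ 2.8868 ✗
  (1.5, 2.5, 330°): beam 1 = 0.5176 ≠ 2.8868 ✗
  (6.5, 6.5, 210°): beam 1 = 1.5529 ≠ 2.8868 ✗
  (2.5, 1.5, 120°): beam 1 = 1.9319 ≠ 2.8868 ✗
  …
  (3.5, 3.5, 345°): r_1=2.8868, r_2=2.8868, r_3=1.7321, r_4=0.5774 — all match ✓
Only this pose fits every beam.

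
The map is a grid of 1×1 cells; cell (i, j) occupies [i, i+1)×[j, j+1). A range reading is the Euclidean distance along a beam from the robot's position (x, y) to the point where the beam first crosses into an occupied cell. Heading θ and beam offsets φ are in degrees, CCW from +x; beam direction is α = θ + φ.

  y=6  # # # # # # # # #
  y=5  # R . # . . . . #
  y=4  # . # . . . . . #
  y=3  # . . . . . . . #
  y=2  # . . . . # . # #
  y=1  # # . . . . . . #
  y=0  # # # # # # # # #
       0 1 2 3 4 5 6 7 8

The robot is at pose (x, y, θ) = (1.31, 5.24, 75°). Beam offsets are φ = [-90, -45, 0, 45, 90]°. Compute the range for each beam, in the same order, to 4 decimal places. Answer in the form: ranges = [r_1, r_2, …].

beam 1: φ=-90°, α=345°
  dir = (cos 345°, sin 345°) = (0.9659, -0.2588); from cell (1,5)
  next x-line at t=0.7143, next y-line at t=0.9273; Δt_x=1.0353, Δt_y=3.8637
    x: enter (2,5) at t=0.7143
    y: enter (2,4) at t=0.9273 ← occupied
  → r_1 = 0.9273
beam 2: φ=-45°, α=30°
  dir = (cos 30°, sin 30°) = (0.8660, 0.5000); from cell (1,5)
  next x-line at t=0.7967, next y-line at t=1.5200; Δt_x=1.1547, Δt_y=2.0000
    x: enter (2,5) at t=0.7967
    y: enter (2,6) at t=1.5200 ← occupied
  → r_2 = 1.5200
beam 3: φ=0°, α=75°
  dir = (cos 75°, sin 75°) = (0.2588, 0.9659); from cell (1,5)
  next x-line at t=2.6660, next y-line at t=0.7868; Δt_x=3.8637, Δt_y=1.0353
    y: enter (1,6) at t=0.7868 ← occupied
  → r_3 = 0.7868
beam 4: φ=45°, α=120°
  dir = (cos 120°, sin 120°) = (-0.5000, 0.8660); from cell (1,5)
  next x-line at t=0.6200, next y-line at t=0.8776; Δt_x=2.0000, Δt_y=1.1547
    x: enter (0,5) at t=0.6200 ← occupied
  → r_4 = 0.6200
beam 5: φ=90°, α=165°
  dir = (cos 165°, sin 165°) = (-0.9659, 0.2588); from cell (1,5)
  next x-line at t=0.3209, next y-line at t=2.9364; Δt_x=1.0353, Δt_y=3.8637
    x: enter (0,5) at t=0.3209 ← occupied
  → r_5 = 0.3209

ranges = [0.9273, 1.5200, 0.7868, 0.6200, 0.3209]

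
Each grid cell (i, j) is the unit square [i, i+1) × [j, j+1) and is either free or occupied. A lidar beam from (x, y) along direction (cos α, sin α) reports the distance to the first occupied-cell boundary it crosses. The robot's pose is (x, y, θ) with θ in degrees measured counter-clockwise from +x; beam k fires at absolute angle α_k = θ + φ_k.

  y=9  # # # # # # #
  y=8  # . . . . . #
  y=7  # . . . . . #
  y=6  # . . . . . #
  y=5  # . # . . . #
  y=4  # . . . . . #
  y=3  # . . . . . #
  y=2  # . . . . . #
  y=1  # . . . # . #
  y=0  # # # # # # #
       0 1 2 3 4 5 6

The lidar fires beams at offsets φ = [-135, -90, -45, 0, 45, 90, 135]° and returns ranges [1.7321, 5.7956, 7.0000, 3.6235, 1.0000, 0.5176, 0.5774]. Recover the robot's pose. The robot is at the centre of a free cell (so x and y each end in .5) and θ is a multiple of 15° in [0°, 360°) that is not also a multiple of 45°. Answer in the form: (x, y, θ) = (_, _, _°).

(x, y, θ) = (2.5, 8.5, 345°)

Candidates: 38 free-cell centres × 16 headings = 608 poses. Raycast each; keep the one whose scan matches to 4 dp.
  (2.5, 7.5, 240°): beam 1 = 1.5529 ≠ 1.7321 ✗
  (5.5, 7.5, 60°): beam 1 = 1.9319 ≠ 1.7321 ✗
  (5.5, 8.5, 255°): beam 1 = 0.5774 ≠ 1.7321 ✗
  (3.5, 8.5, 210°): beam 1 = 0.5176 ≠ 1.7321 ✗
  …
  (2.5, 8.5, 345°): r_1=1.7321, r_2=5.7956, r_3=7.0000, r_4=3.6235, r_5=1.0000, r_6=0.5176, r_7=0.5774 — all match ✓
Only this pose fits every beam.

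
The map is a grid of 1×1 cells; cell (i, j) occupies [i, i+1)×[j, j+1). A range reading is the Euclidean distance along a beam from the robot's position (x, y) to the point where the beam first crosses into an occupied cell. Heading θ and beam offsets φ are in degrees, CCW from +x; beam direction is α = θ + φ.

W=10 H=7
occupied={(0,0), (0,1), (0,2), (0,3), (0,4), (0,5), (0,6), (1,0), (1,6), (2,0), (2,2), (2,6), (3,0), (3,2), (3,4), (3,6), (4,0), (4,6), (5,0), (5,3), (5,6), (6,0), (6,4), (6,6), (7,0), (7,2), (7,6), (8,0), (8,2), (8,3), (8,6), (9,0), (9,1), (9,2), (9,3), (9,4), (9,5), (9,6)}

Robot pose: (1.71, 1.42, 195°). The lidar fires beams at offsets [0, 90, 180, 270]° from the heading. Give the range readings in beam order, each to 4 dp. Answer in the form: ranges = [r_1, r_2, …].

ranges = [0.7350, 0.4348, 2.2409, 2.7432]

beam 1: φ=0°, α=195°
  direction (-0.9659, -0.2588); cell (1,1); t to first gridline: x 0.7350, y 1.6228 (then +1.0353 / +3.8637)
    (0,1) via x @ 0.7350  # hit
  → r_1 = 0.7350
beam 2: φ=90°, α=285°
  direction (0.2588, -0.9659); cell (1,1); t to first gridline: x 1.1205, y 0.4348 (then +3.8637 / +1.0353)
    (1,0) via y @ 0.4348  # hit
  → r_2 = 0.4348
beam 3: φ=180°, α=15°
  direction (0.9659, 0.2588); cell (1,1); t to first gridline: x 0.3002, y 2.2409 (then +1.0353 / +3.8637)
    (2,1) via x @ 0.3002
    (3,1) via x @ 1.3355
    (3,2) via y @ 2.2409  # hit
  → r_3 = 2.2409
beam 4: φ=270°, α=105°
  direction (-0.2588, 0.9659); cell (1,1); t to first gridline: x 2.7432, y 0.6005 (then +3.8637 / +1.0353)
    (1,2) via y @ 0.6005
    (1,3) via y @ 1.6357
    (1,4) via y @ 2.6710
    (0,4) via x @ 2.7432  # hit
  → r_4 = 2.7432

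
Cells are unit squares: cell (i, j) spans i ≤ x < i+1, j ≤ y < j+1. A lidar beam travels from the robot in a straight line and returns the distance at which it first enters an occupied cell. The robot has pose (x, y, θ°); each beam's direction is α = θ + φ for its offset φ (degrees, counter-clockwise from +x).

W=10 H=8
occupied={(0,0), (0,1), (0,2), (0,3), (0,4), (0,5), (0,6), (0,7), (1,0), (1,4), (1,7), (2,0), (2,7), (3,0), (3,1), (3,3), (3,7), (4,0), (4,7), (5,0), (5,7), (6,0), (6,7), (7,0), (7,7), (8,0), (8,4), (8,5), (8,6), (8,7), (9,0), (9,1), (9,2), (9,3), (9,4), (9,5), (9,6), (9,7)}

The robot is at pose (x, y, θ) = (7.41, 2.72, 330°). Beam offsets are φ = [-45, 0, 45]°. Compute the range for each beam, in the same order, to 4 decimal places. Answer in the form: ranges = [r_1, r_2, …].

ranges = [1.7807, 1.8360, 1.6461]

beam 1: φ=-45°, α=285°
  cosα=0.2588 sinα=-0.9659 | (7,2) | tMaxX 2.2796 tMaxY 0.7454 | tΔX 3.8637 tΔY 1.0353
    t=0.7454 [y] (7,1)
    t=1.7807 [y] (7,0) — stop
  → r_1 = 1.7807
beam 2: φ=0°, α=330°
  cosα=0.8660 sinα=-0.5000 | (7,2) | tMaxX 0.6813 tMaxY 1.4400 | tΔX 1.1547 tΔY 2.0000
    t=0.6813 [x] (8,2)
    t=1.4400 [y] (8,1)
    t=1.8360 [x] (9,1) — stop
  → r_2 = 1.8360
beam 3: φ=45°, α=15°
  cosα=0.9659 sinα=0.2588 | (7,2) | tMaxX 0.6108 tMaxY 1.0818 | tΔX 1.0353 tΔY 3.8637
    t=0.6108 [x] (8,2)
    t=1.0818 [y] (8,3)
    t=1.6461 [x] (9,3) — stop
  → r_3 = 1.6461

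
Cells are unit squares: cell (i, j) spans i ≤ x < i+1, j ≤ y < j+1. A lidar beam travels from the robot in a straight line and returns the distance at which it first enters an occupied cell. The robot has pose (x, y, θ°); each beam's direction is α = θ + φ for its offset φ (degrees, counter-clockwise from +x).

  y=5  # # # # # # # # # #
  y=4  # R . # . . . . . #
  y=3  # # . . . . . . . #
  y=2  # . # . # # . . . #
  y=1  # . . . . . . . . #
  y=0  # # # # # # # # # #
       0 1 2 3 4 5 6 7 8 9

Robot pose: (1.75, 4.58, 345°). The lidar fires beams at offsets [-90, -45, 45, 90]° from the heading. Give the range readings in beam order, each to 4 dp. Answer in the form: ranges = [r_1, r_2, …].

ranges = [0.6005, 1.8244, 0.8400, 0.4348]

beam 1: φ=-90°, α=255°
  cosα=-0.2588 sinα=-0.9659 | (1,4) | tMaxX 2.8978 tMaxY 0.6005 | tΔX 3.8637 tΔY 1.0353
    t=0.6005 [y] (1,3) — stop
  → r_1 = 0.6005
beam 2: φ=-45°, α=300°
  cosα=0.5000 sinα=-0.8660 | (1,4) | tMaxX 0.5000 tMaxY 0.6697 | tΔX 2.0000 tΔY 1.1547
    t=0.5000 [x] (2,4)
    t=0.6697 [y] (2,3)
    t=1.8244 [y] (2,2) — stop
  → r_2 = 1.8244
beam 3: φ=45°, α=30°
  cosα=0.8660 sinα=0.5000 | (1,4) | tMaxX 0.2887 tMaxY 0.8400 | tΔX 1.1547 tΔY 2.0000
    t=0.2887 [x] (2,4)
    t=0.8400 [y] (2,5) — stop
  → r_3 = 0.8400
beam 4: φ=90°, α=75°
  cosα=0.2588 sinα=0.9659 | (1,4) | tMaxX 0.9659 tMaxY 0.4348 | tΔX 3.8637 tΔY 1.0353
    t=0.4348 [y] (1,5) — stop
  → r_4 = 0.4348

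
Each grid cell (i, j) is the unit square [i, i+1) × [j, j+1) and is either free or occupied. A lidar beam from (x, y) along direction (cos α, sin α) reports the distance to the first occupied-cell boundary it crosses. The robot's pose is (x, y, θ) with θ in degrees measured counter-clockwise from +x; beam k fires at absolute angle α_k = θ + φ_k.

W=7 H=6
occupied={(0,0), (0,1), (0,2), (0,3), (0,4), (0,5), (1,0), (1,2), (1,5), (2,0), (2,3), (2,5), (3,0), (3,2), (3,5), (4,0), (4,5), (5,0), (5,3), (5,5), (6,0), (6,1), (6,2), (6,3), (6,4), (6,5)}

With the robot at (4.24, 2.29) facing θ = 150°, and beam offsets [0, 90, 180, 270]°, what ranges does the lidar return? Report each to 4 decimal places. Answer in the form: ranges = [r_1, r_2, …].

ranges = [0.2771, 1.4896, 2.0323, 1.5200]

beam 1: φ=0°, α=150°
  direction (-0.8660, 0.5000); cell (4,2); t to first gridline: x 0.2771, y 1.4200 (then +1.1547 / +2.0000)
    (3,2) via x @ 0.2771  # hit
  → r_1 = 0.2771
beam 2: φ=90°, α=240°
  direction (-0.5000, -0.8660); cell (4,2); t to first gridline: x 0.4800, y 0.3349 (then +2.0000 / +1.1547)
    (4,1) via y @ 0.3349
    (3,1) via x @ 0.4800
    (3,0) via y @ 1.4896  # hit
  → r_2 = 1.4896
beam 3: φ=180°, α=330°
  direction (0.8660, -0.5000); cell (4,2); t to first gridline: x 0.8776, y 0.5800 (then +1.1547 / +2.0000)
    (4,1) via y @ 0.5800
    (5,1) via x @ 0.8776
    (6,1) via x @ 2.0323  # hit
  → r_3 = 2.0323
beam 4: φ=270°, α=60°
  direction (0.5000, 0.8660); cell (4,2); t to first gridline: x 1.5200, y 0.8198 (then +2.0000 / +1.1547)
    (4,3) via y @ 0.8198
    (5,3) via x @ 1.5200  # hit
  → r_4 = 1.5200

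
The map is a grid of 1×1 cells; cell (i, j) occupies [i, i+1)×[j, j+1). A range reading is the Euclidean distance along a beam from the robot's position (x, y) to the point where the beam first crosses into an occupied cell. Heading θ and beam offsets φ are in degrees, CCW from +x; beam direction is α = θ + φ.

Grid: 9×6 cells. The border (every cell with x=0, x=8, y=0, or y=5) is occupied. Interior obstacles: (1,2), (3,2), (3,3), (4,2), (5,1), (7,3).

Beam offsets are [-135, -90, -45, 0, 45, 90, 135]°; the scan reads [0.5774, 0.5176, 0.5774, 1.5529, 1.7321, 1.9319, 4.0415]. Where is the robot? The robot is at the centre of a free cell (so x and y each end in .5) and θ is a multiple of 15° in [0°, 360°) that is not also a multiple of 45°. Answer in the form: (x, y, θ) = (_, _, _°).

(x, y, θ) = (6.5, 1.5, 345°)

Candidates: 22 free-cell centres × 16 headings = 352 poses. Raycast each; keep the one whose scan matches to 4 dp.
  (1.5, 4.5, 285°): beam 3 = 1.0000 ≠ 0.5774 ✗
  (2.5, 4.5, 165°): beam 1 = 1.0000 ≠ 0.5774 ✗
  (3.5, 1.5, 195°): beam 3 = 1.7321 ≠ 0.5774 ✗
  (1.5, 4.5, 210°): beam 1 = 0.5176 ≠ 0.5774 ✗
  …
  (6.5, 1.5, 345°): r_1=0.5774, r_2=0.5176, r_3=0.5774, r_4=1.5529, r_5=1.7321, r_6=1.9319, r_7=4.0415 — all match ✓
No second candidate reproduces the full scan.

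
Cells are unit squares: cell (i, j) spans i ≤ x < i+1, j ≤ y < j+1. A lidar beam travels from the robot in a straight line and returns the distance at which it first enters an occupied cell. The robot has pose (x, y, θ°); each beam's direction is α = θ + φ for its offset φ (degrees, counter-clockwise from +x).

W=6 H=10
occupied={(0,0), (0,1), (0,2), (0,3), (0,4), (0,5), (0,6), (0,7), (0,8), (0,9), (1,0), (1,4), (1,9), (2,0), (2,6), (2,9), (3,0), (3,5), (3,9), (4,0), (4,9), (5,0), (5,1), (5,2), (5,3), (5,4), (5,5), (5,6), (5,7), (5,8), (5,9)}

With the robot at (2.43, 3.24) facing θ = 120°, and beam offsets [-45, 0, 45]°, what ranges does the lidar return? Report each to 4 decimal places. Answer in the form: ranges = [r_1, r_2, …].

beam 1: φ=-45°, α=75°
  direction (0.2588, 0.9659); cell (2,3); t to first gridline: x 2.2023, y 0.7868 (then +3.8637 / +1.0353)
    (2,4) via y @ 0.7868
    (2,5) via y @ 1.8221
    (3,5) via x @ 2.2023  # hit
  → r_1 = 2.2023
beam 2: φ=0°, α=120°
  direction (-0.5000, 0.8660); cell (2,3); t to first gridline: x 0.8600, y 0.8776 (then +2.0000 / +1.1547)
    (1,3) via x @ 0.8600
    (1,4) via y @ 0.8776  # hit
  → r_2 = 0.8776
beam 3: φ=45°, α=165°
  direction (-0.9659, 0.2588); cell (2,3); t to first gridline: x 0.4452, y 2.9364 (then +1.0353 / +3.8637)
    (1,3) via x @ 0.4452
    (0,3) via x @ 1.4804  # hit
  → r_3 = 1.4804

ranges = [2.2023, 0.8776, 1.4804]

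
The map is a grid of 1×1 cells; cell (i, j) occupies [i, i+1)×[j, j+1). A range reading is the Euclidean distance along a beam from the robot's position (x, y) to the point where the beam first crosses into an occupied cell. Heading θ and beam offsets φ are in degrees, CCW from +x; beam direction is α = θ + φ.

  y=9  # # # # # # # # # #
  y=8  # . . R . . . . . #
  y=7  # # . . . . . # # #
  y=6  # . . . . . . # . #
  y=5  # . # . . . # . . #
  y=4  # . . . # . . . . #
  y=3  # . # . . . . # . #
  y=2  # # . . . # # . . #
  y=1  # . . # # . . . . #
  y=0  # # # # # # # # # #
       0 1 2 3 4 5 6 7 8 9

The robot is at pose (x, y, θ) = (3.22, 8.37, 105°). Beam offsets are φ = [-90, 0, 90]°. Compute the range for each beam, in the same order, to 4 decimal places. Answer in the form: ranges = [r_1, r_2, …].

beam 1: φ=-90°, α=15°
  cosα=0.9659 sinα=0.2588 | (3,8) | tMaxX 0.8075 tMaxY 2.4341 | tΔX 1.0353 tΔY 3.8637
    t=0.8075 [x] (4,8)
    t=1.8428 [x] (5,8)
    t=2.4341 [y] (5,9) — stop
  → r_1 = 2.4341
beam 2: φ=0°, α=105°
  cosα=-0.2588 sinα=0.9659 | (3,8) | tMaxX 0.8500 tMaxY 0.6522 | tΔX 3.8637 tΔY 1.0353
    t=0.6522 [y] (3,9) — stop
  → r_2 = 0.6522
beam 3: φ=90°, α=195°
  cosα=-0.9659 sinα=-0.2588 | (3,8) | tMaxX 0.2278 tMaxY 1.4296 | tΔX 1.0353 tΔY 3.8637
    t=0.2278 [x] (2,8)
    t=1.2630 [x] (1,8)
    t=1.4296 [y] (1,7) — stop
  → r_3 = 1.4296

ranges = [2.4341, 0.6522, 1.4296]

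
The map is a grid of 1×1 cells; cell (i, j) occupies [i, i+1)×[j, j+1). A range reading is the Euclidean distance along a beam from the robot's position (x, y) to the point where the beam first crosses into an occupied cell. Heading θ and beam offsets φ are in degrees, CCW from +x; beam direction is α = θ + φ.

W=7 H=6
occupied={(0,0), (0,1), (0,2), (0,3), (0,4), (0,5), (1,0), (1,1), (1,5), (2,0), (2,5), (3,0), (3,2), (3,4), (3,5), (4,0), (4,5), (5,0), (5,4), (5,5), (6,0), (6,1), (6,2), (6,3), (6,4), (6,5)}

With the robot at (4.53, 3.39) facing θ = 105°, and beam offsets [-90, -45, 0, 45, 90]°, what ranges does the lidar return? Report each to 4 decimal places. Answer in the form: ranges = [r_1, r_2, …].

ranges = [1.5219, 0.9400, 1.6668, 1.2200, 1.5068]

beam 1: φ=-90°, α=15°
  dir = (cos 15°, sin 15°) = (0.9659, 0.2588); from cell (4,3)
  next x-line at t=0.4866, next y-line at t=2.3569; Δt_x=1.0353, Δt_y=3.8637
    x: enter (5,3) at t=0.4866
    x: enter (6,3) at t=1.5219 ← occupied
  → r_1 = 1.5219
beam 2: φ=-45°, α=60°
  dir = (cos 60°, sin 60°) = (0.5000, 0.8660); from cell (4,3)
  next x-line at t=0.9400, next y-line at t=0.7044; Δt_x=2.0000, Δt_y=1.1547
    y: enter (4,4) at t=0.7044
    x: enter (5,4) at t=0.9400 ← occupied
  → r_2 = 0.9400
beam 3: φ=0°, α=105°
  dir = (cos 105°, sin 105°) = (-0.2588, 0.9659); from cell (4,3)
  next x-line at t=2.0478, next y-line at t=0.6315; Δt_x=3.8637, Δt_y=1.0353
    y: enter (4,4) at t=0.6315
    y: enter (4,5) at t=1.6668 ← occupied
  → r_3 = 1.6668
beam 4: φ=45°, α=150°
  dir = (cos 150°, sin 150°) = (-0.8660, 0.5000); from cell (4,3)
  next x-line at t=0.6120, next y-line at t=1.2200; Δt_x=1.1547, Δt_y=2.0000
    x: enter (3,3) at t=0.6120
    y: enter (3,4) at t=1.2200 ← occupied
  → r_4 = 1.2200
beam 5: φ=90°, α=195°
  dir = (cos 195°, sin 195°) = (-0.9659, -0.2588); from cell (4,3)
  next x-line at t=0.5487, next y-line at t=1.5068; Δt_x=1.0353, Δt_y=3.8637
    x: enter (3,3) at t=0.5487
    y: enter (3,2) at t=1.5068 ← occupied
  → r_5 = 1.5068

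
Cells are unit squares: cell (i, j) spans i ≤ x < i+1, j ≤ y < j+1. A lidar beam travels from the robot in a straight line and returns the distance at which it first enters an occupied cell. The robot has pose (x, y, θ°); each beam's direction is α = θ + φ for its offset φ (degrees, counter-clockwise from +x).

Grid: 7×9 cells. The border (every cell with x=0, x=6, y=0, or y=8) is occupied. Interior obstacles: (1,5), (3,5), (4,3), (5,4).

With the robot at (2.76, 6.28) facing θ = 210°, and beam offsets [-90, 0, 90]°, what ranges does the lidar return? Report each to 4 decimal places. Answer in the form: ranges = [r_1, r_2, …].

ranges = [1.9861, 0.8776, 0.4800]

beam 1: φ=-90°, α=120°
  direction (-0.5000, 0.8660); cell (2,6); t to first gridline: x 1.5200, y 0.8314 (then +2.0000 / +1.1547)
    (2,7) via y @ 0.8314
    (1,7) via x @ 1.5200
    (1,8) via y @ 1.9861  # hit
  → r_1 = 1.9861
beam 2: φ=0°, α=210°
  direction (-0.8660, -0.5000); cell (2,6); t to first gridline: x 0.8776, y 0.5600 (then +1.1547 / +2.0000)
    (2,5) via y @ 0.5600
    (1,5) via x @ 0.8776  # hit
  → r_2 = 0.8776
beam 3: φ=90°, α=300°
  direction (0.5000, -0.8660); cell (2,6); t to first gridline: x 0.4800, y 0.3233 (then +2.0000 / +1.1547)
    (2,5) via y @ 0.3233
    (3,5) via x @ 0.4800  # hit
  → r_3 = 0.4800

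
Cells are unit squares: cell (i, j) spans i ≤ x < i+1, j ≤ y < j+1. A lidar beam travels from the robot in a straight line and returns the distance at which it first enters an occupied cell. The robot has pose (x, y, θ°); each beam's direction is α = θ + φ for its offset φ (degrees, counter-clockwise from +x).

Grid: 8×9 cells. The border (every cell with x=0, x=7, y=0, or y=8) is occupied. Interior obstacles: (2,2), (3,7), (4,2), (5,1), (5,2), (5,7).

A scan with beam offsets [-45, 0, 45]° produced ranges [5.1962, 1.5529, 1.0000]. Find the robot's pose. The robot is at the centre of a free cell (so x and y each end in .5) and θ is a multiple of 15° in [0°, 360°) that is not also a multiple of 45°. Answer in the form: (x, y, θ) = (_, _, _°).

(x, y, θ) = (1.5, 7.5, 345°)

The pose lattice has 36·16 = 576 candidates. Test each by forward raycasting.
  (6.5, 6.5, 195°): beam 1 = 1.0000 ≠ 5.1962 ✗
  (6.5, 2.5, 210°): beam 1 = 0.5176 ≠ 5.1962 ✗
  (3.5, 3.5, 285°): beam 1 = 1.0000 ≠ 5.1962 ✗
  (6.5, 6.5, 330°): beam 1 = 1.9319 ≠ 5.1962 ✗
  (1.5, 1.5, 345°): beam 1 = 0.5774 ≠ 5.1962 ✗
  …
  (1.5, 7.5, 345°): r_1=5.1962, r_2=1.5529, r_3=1.0000 — all match ✓
Unique over the lattice → pose = (1.5, 7.5, 345°).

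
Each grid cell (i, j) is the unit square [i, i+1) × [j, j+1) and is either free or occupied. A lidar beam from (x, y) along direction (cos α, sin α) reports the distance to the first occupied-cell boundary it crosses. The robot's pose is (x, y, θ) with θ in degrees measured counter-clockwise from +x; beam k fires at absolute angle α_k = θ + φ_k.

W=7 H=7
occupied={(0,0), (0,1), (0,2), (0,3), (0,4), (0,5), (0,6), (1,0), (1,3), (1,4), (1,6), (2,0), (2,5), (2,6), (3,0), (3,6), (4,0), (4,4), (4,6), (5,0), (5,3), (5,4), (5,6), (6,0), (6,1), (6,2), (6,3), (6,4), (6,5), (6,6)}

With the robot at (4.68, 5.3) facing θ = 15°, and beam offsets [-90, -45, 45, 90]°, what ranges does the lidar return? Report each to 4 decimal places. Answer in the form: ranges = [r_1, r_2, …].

ranges = [0.3106, 0.6000, 0.8083, 0.7247]

beam 1: φ=-90°, α=285°
  cosα=0.2588 sinα=-0.9659 | (4,5) | tMaxX 1.2364 tMaxY 0.3106 | tΔX 3.8637 tΔY 1.0353
    t=0.3106 [y] (4,4) — stop
  → r_1 = 0.3106
beam 2: φ=-45°, α=330°
  cosα=0.8660 sinα=-0.5000 | (4,5) | tMaxX 0.3695 tMaxY 0.6000 | tΔX 1.1547 tΔY 2.0000
    t=0.3695 [x] (5,5)
    t=0.6000 [y] (5,4) — stop
  → r_2 = 0.6000
beam 3: φ=45°, α=60°
  cosα=0.5000 sinα=0.8660 | (4,5) | tMaxX 0.6400 tMaxY 0.8083 | tΔX 2.0000 tΔY 1.1547
    t=0.6400 [x] (5,5)
    t=0.8083 [y] (5,6) — stop
  → r_3 = 0.8083
beam 4: φ=90°, α=105°
  cosα=-0.2588 sinα=0.9659 | (4,5) | tMaxX 2.6273 tMaxY 0.7247 | tΔX 3.8637 tΔY 1.0353
    t=0.7247 [y] (4,6) — stop
  → r_4 = 0.7247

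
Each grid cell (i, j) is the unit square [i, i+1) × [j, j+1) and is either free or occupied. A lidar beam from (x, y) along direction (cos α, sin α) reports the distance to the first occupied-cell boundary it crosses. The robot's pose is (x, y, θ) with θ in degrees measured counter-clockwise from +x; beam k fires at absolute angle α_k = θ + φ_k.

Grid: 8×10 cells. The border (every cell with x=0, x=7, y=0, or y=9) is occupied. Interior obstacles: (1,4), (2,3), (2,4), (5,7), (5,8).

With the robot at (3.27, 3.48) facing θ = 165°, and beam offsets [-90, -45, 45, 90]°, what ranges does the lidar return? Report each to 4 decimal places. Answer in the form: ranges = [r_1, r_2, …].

beam 1: φ=-90°, α=75°
  d=(0.2588,0.9659)  start (3,3)  tX=2.8205 tY=0.5383  stride 1/|dx|=3.8637 1/|dy|=1.0353
    cross y-line → (3,4), t=0.5383
    cross y-line → (3,5), t=1.5736
    cross y-line → (3,6), t=2.6089
    cross x-line → (4,6), t=2.8205
    cross y-line → (4,7), t=3.6442
    cross y-line → (4,8), t=4.6794
    cross y-line → (4,9), t=5.7147 (wall)
  → r_1 = 5.7147
beam 2: φ=-45°, α=120°
  d=(-0.5000,0.8660)  start (3,3)  tX=0.5400 tY=0.6004  stride 1/|dx|=2.0000 1/|dy|=1.1547
    cross x-line → (2,3), t=0.5400 (wall)
  → r_2 = 0.5400
beam 3: φ=45°, α=210°
  d=(-0.8660,-0.5000)  start (3,3)  tX=0.3118 tY=0.9600  stride 1/|dx|=1.1547 1/|dy|=2.0000
    cross x-line → (2,3), t=0.3118 (wall)
  → r_3 = 0.3118
beam 4: φ=90°, α=255°
  d=(-0.2588,-0.9659)  start (3,3)  tX=1.0432 tY=0.4969  stride 1/|dx|=3.8637 1/|dy|=1.0353
    cross y-line → (3,2), t=0.4969
    cross x-line → (2,2), t=1.0432
    cross y-line → (2,1), t=1.5322
    cross y-line → (2,0), t=2.5675 (wall)
  → r_4 = 2.5675

ranges = [5.7147, 0.5400, 0.3118, 2.5675]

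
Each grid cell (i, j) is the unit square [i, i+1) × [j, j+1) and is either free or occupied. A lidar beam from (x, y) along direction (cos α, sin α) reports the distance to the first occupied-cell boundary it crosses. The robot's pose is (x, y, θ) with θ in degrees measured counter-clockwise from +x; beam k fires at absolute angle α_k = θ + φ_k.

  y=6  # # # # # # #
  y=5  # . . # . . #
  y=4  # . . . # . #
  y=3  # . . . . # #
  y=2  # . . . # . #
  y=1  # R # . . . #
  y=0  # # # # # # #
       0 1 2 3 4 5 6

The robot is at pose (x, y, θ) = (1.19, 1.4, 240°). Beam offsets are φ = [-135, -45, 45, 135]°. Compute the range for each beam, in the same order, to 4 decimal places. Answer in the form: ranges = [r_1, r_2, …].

beam 1: φ=-135°, α=105°
  cosα=-0.2588 sinα=0.9659 | (1,1) | tMaxX 0.7341 tMaxY 0.6212 | tΔX 3.8637 tΔY 1.0353
    t=0.6212 [y] (1,2)
    t=0.7341 [x] (0,2) — stop
  → r_1 = 0.7341
beam 2: φ=-45°, α=195°
  cosα=-0.9659 sinα=-0.2588 | (1,1) | tMaxX 0.1967 tMaxY 1.5455 | tΔX 1.0353 tΔY 3.8637
    t=0.1967 [x] (0,1) — stop
  → r_2 = 0.1967
beam 3: φ=45°, α=285°
  cosα=0.2588 sinα=-0.9659 | (1,1) | tMaxX 3.1296 tMaxY 0.4141 | tΔX 3.8637 tΔY 1.0353
    t=0.4141 [y] (1,0) — stop
  → r_3 = 0.4141
beam 4: φ=135°, α=15°
  cosα=0.9659 sinα=0.2588 | (1,1) | tMaxX 0.8386 tMaxY 2.3182 | tΔX 1.0353 tΔY 3.8637
    t=0.8386 [x] (2,1) — stop
  → r_4 = 0.8386

ranges = [0.7341, 0.1967, 0.4141, 0.8386]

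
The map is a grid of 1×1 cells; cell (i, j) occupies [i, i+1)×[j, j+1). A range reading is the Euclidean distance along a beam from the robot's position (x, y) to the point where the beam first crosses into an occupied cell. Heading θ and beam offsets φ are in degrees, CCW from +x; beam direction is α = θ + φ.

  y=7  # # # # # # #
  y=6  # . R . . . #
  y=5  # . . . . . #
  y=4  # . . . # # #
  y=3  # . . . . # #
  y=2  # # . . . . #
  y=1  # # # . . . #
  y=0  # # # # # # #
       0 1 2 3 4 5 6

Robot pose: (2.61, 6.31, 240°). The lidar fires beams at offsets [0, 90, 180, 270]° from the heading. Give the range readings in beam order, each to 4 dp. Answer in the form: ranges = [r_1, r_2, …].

beam 1: φ=0°, α=240°
  d=(-0.5000,-0.8660)  start (2,6)  tX=1.2200 tY=0.3580  stride 1/|dx|=2.0000 1/|dy|=1.1547
    cross y-line → (2,5), t=0.3580
    cross x-line → (1,5), t=1.2200
    cross y-line → (1,4), t=1.5127
    cross y-line → (1,3), t=2.6674
    cross x-line → (0,3), t=3.2200 (wall)
  → r_1 = 3.2200
beam 2: φ=90°, α=330°
  d=(0.8660,-0.5000)  start (2,6)  tX=0.4503 tY=0.6200  stride 1/|dx|=1.1547 1/|dy|=2.0000
    cross x-line → (3,6), t=0.4503
    cross y-line → (3,5), t=0.6200
    cross x-line → (4,5), t=1.6050
    cross y-line → (4,4), t=2.6200 (wall)
  → r_2 = 2.6200
beam 3: φ=180°, α=60°
  d=(0.5000,0.8660)  start (2,6)  tX=0.7800 tY=0.7967  stride 1/|dx|=2.0000 1/|dy|=1.1547
    cross x-line → (3,6), t=0.7800
    cross y-line → (3,7), t=0.7967 (wall)
  → r_3 = 0.7967
beam 4: φ=270°, α=150°
  d=(-0.8660,0.5000)  start (2,6)  tX=0.7044 tY=1.3800  stride 1/|dx|=1.1547 1/|dy|=2.0000
    cross x-line → (1,6), t=0.7044
    cross y-line → (1,7), t=1.3800 (wall)
  → r_4 = 1.3800

ranges = [3.2200, 2.6200, 0.7967, 1.3800]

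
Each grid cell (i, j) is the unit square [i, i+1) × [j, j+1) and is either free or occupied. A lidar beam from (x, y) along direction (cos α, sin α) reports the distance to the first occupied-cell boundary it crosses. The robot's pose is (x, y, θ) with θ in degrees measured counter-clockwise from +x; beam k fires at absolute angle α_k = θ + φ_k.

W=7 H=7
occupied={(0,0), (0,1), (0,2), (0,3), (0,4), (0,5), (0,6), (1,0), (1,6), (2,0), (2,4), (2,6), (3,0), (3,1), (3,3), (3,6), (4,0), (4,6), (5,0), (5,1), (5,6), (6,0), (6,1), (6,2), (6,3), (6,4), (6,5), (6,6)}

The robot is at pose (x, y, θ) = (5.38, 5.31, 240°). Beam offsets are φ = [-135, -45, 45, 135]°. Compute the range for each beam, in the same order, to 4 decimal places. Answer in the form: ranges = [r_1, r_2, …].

beam 1: φ=-135°, α=105°
  dir = (cos 105°, sin 105°) = (-0.2588, 0.9659); from cell (5,5)
  next x-line at t=1.4682, next y-line at t=0.7143; Δt_x=3.8637, Δt_y=1.0353
    y: enter (5,6) at t=0.7143 ← occupied
  → r_1 = 0.7143
beam 2: φ=-45°, α=195°
  dir = (cos 195°, sin 195°) = (-0.9659, -0.2588); from cell (5,5)
  next x-line at t=0.3934, next y-line at t=1.1977; Δt_x=1.0353, Δt_y=3.8637
    x: enter (4,5) at t=0.3934
    y: enter (4,4) at t=1.1977
    x: enter (3,4) at t=1.4287
    x: enter (2,4) at t=2.4640 ← occupied
  → r_2 = 2.4640
beam 3: φ=45°, α=285°
  dir = (cos 285°, sin 285°) = (0.2588, -0.9659); from cell (5,5)
  next x-line at t=2.3955, next y-line at t=0.3209; Δt_x=3.8637, Δt_y=1.0353
    y: enter (5,4) at t=0.3209
    y: enter (5,3) at t=1.3562
    y: enter (5,2) at t=2.3915
    x: enter (6,2) at t=2.3955 ← occupied
  → r_3 = 2.3955
beam 4: φ=135°, α=15°
  dir = (cos 15°, sin 15°) = (0.9659, 0.2588); from cell (5,5)
  next x-line at t=0.6419, next y-line at t=2.6660; Δt_x=1.0353, Δt_y=3.8637
    x: enter (6,5) at t=0.6419 ← occupied
  → r_4 = 0.6419

ranges = [0.7143, 2.4640, 2.3955, 0.6419]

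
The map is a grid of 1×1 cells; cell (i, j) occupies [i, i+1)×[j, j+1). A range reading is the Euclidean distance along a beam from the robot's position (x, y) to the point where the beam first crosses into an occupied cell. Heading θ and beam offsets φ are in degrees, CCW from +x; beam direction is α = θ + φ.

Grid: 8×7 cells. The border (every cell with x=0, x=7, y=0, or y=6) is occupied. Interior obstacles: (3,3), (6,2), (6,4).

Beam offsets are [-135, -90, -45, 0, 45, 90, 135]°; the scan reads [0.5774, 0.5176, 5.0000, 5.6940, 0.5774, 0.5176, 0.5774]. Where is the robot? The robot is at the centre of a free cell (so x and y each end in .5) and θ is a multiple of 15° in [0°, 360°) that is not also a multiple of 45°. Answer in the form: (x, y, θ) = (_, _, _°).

The pose lattice has 27·16 = 432 candidates. Test each by forward raycasting.
  (6.5, 5.5, 255°): beam 2 = 1.9319 ≠ 0.5176 ✗
  (4.5, 5.5, 30°): beam 1 = 1.9319 ≠ 0.5774 ✗
  (6.5, 3.5, 60°): beam 1 = 0.5176 ≠ 0.5774 ✗
  (5.5, 3.5, 75°): beam 1 = 1.0000 ≠ 0.5774 ✗
  …
  (6.5, 3.5, 195°): r_1=0.5774, r_2=0.5176, r_3=5.0000, r_4=5.6940, r_5=0.5774, r_6=0.5176, r_7=0.5774 — all match ✓
Unique over the lattice → pose = (6.5, 3.5, 195°).

(x, y, θ) = (6.5, 3.5, 195°)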